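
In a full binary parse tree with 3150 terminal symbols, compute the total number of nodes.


Leaf nodes (terminals): 3150
Internal nodes = n - 1 = 3150 - 1 = 3149
Total = leaves + internal = 3150 + 3149 = 6299

6299


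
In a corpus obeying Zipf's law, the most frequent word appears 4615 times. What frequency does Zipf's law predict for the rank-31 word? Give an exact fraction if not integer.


Zipf's law: freq(rank) = f1 / rank
f1 = 4615, rank = 31
freq = 4615 / 31
GCD(4615, 31) = 1
Simplified: 4615/31

4615/31


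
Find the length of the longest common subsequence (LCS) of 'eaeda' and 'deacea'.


DP table for LCS of 'eaeda' and 'deacea':
       d  e  a  c  e  a
    0  0  0  0  0  0  0
  e 0  0  1  1  1  1  1
  a 0  0  1  2  2  2  2
  e 0  0  1  2  2  3  3
  d 0  1  1  2  2  3  3
  a 0  1  1  2  2  3  4
LCS: 'eaea'
LCS length = 4

4


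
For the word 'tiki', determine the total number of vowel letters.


Scanning each character of 'tiki':
  Position 1: 't' -> consonant (running count: 0)
  Position 2: 'i' -> vowel (running count: 1)
  Position 3: 'k' -> consonant (running count: 1)
  Position 4: 'i' -> vowel (running count: 2)
Total vowels: 2

2


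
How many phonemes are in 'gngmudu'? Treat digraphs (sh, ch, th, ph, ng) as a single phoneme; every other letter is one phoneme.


Parsing 'gngmudu' greedily, digraphs first:
  'g' -> consonant phoneme (phonemes so far: 1)
  'ng' -> digraph (1 consonant phoneme) (phonemes so far: 2)
  'm' -> consonant phoneme (phonemes so far: 3)
  'u' -> vowel phoneme (phonemes so far: 4)
  'd' -> consonant phoneme (phonemes so far: 5)
  'u' -> vowel phoneme (phonemes so far: 6)
Total phonemes: 6

6


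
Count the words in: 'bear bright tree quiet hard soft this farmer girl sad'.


Counting words by splitting on spaces:
  Word 1: 'bear'
  Word 2: 'bright'
  Word 3: 'tree'
  Word 4: 'quiet'
  Word 5: 'hard'
  Word 6: 'soft'
  Word 7: 'this'
  Word 8: 'farmer'
  Word 9: 'girl'
  Word 10: 'sad'
Total words: 10

10


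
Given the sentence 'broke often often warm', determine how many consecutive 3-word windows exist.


Word trigrams from [4] words:
  Trigram 1: (broke often often)
  Trigram 2: (often often warm)
Total word trigrams: 4 - 2 = 2

2


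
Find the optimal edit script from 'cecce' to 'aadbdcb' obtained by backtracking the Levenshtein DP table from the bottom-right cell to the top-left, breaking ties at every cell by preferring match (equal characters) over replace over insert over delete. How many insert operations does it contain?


Edit distance = 6. Backtracking from cell (5, 7) with preference match > replace > insert > delete,
then listing the resulting alignment 'cecce' -> 'aadbdcb' left to right:
  Step 1: insert 'a' [insertion #1]
  Step 2: insert 'a' [insertion #2]
  Step 3: replace c->d
  Step 4: replace e->b
  Step 5: replace c->d
  Step 6: keep 'c'
  Step 7: replace e->b
Total insertions: 2

2


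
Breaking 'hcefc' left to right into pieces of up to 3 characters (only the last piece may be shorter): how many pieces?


'hcefc' has 5 characters.
Chunking with max size 3:
  Chunk 1: 'hce' (positions 0-2)
  Chunk 2: 'fc' (positions 3-4)
Total chunks: ceil(5 / 3) = 2

2


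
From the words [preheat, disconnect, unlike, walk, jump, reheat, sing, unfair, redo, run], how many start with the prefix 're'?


Checking each word for prefix 're':
  'preheat' -> no (count: 0)
  'disconnect' -> no (count: 0)
  'unlike' -> no (count: 0)
  'walk' -> no (count: 0)
  'jump' -> no (count: 0)
  'reheat' -> YES, starts with 're' (count: 1)
  'sing' -> no (count: 1)
  'unfair' -> no (count: 1)
  'redo' -> YES, starts with 're' (count: 2)
  'run' -> no (count: 2)
Total with prefix 're': 2

2


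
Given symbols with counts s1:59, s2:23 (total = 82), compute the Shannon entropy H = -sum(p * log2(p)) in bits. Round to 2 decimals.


Computing entropy H = -sum(p_i * log2(p_i)):
  s1: p = 59/82 = 0.7195, -p*log2(p) = 0.3417
  s2: p = 23/82 = 0.2805, -p*log2(p) = 0.5144
H = sum of terms = 0.8561
Rounded to 2 decimals: 0.86

0.86


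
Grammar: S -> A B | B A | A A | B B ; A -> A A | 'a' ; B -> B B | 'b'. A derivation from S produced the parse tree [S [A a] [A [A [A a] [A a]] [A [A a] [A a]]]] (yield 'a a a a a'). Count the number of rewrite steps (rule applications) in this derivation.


Every bracketed nonterminal node [X ...] in the tree is produced by exactly one rule application.
Reading the tree off as a leftmost derivation:
  Step 1: S  =>  A A   (applied S -> A A)
  Step 2: A A  =>  a A   (applied A -> a)
  Step 3: a A  =>  a A A   (applied A -> A A)
  Step 4: a A A  =>  a A A A   (applied A -> A A)
  Step 5: a A A A  =>  a a A A   (applied A -> a)
  Step 6: a a A A  =>  a a a A   (applied A -> a)
  Step 7: a a a A  =>  a a a A A   (applied A -> A A)
  Step 8: a a a A A  =>  a a a a A   (applied A -> a)
  Step 9: a a a a A  =>  a a a a a   (applied A -> a)
Final yield: a a a a a
Total rewrite steps: 9

9


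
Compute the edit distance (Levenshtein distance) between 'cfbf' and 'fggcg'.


Building DP table for s1='cfbf' (len 4) and s2='fggcg' (len 5):
       f  g  g  c  g
    0  1  2  3  4  5
  c 1  1  2  3  3  4
  f 2  1  2  3  4  4
  b 3  2  2  3  4  5
  f 4  3  3  3  4  5
Edit distance = dp[4][5] = 5

5


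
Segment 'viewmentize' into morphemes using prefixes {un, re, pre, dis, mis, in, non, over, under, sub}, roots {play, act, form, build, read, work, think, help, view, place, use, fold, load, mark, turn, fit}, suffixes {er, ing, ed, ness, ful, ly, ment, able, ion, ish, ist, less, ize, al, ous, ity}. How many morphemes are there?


Segmenting 'viewmentize' against the inventory:
  'view' -> root (morpheme 1)
  'ment' -> suffix (morpheme 2)
  'ize' -> suffix (morpheme 3)
Total morphemes: 3

3


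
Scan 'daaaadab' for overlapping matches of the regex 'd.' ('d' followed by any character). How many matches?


Pattern: d. means 'd' followed by any character.
Scanning 'daaaadab' position-by-position:
  Pos 0: window 'da' -> MATCH
  Pos 1: window 'aa' -> no
  Pos 2: window 'aa' -> no
  Pos 3: window 'aa' -> no
  Pos 4: window 'ad' -> no
  Pos 5: window 'da' -> MATCH
  Pos 6: window 'ab' -> no
  Pos 7: window 'b' -> no
Total matches: 2

2


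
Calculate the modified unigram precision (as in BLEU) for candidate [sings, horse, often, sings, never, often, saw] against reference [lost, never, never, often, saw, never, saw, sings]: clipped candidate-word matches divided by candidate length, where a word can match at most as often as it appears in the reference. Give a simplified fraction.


Reference word counts: {'lost': 1, 'never': 3, 'often': 1, 'saw': 2, 'sings': 1}
Checking each candidate word (with clipping):
  'sings' -> in reference (ref count 1, used 1/1) -> match (matches: 1)
  'horse' -> not in reference -> no match (matches: 1)
  'often' -> in reference (ref count 1, used 1/1) -> match (matches: 2)
  'sings' -> ref count 1 already used up (1/1) -> clipped, no match (matches: 2)
  'never' -> in reference (ref count 3, used 1/3) -> match (matches: 3)
  'often' -> ref count 1 already used up (1/1) -> clipped, no match (matches: 3)
  'saw' -> in reference (ref count 2, used 1/2) -> match (matches: 4)
Clipped matches: 4, Candidate length: 7
Precision = 4/7

4/7


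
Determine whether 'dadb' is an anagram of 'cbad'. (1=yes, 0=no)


Sort characters of 'dadb': 'abdd'
Sort characters of 'cbad': 'abcd'
Sorted forms differ -> they are NOT anagrams
Result: 0

0


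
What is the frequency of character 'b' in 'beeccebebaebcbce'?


Scanning 'beeccebebaebcbce' for 'b':
  Position 0: 'b' -> MATCH (count: 1)
  Position 6: 'b' -> MATCH (count: 2)
  Position 8: 'b' -> MATCH (count: 3)
  Position 11: 'b' -> MATCH (count: 4)
  Position 13: 'b' -> MATCH (count: 5)
Total occurrences of 'b': 5

5


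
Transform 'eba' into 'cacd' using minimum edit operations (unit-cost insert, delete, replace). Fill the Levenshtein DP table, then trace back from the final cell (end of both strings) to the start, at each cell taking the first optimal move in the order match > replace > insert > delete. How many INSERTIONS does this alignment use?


Edit distance = 4. Backtracking from cell (3, 4) with preference match > replace > insert > delete,
then listing the resulting alignment 'eba' -> 'cacd' left to right:
  Step 1: insert 'c' [insertion #1]
  Step 2: replace e->a
  Step 3: replace b->c
  Step 4: replace a->d
Total insertions: 1

1


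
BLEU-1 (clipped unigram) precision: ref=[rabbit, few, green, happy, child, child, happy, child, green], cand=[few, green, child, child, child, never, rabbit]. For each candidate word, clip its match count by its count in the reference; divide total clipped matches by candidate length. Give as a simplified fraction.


Reference word counts: {'child': 3, 'few': 1, 'green': 2, 'happy': 2, 'rabbit': 1}
Checking each candidate word (with clipping):
  'few' -> in reference (ref count 1, used 1/1) -> match (matches: 1)
  'green' -> in reference (ref count 2, used 1/2) -> match (matches: 2)
  'child' -> in reference (ref count 3, used 1/3) -> match (matches: 3)
  'child' -> in reference (ref count 3, used 2/3) -> match (matches: 4)
  'child' -> in reference (ref count 3, used 3/3) -> match (matches: 5)
  'never' -> not in reference -> no match (matches: 5)
  'rabbit' -> in reference (ref count 1, used 1/1) -> match (matches: 6)
Clipped matches: 6, Candidate length: 7
Precision = 6/7

6/7


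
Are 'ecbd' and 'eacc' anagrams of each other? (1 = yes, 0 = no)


Sort characters of 'ecbd': 'bcde'
Sort characters of 'eacc': 'acce'
Sorted forms differ -> they are NOT anagrams
Result: 0

0


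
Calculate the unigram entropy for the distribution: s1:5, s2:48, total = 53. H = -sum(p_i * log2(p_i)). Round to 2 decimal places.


Computing entropy H = -sum(p_i * log2(p_i)):
  s1: p = 5/53 = 0.0943, -p*log2(p) = 0.3213
  s2: p = 48/53 = 0.9057, -p*log2(p) = 0.1295
H = sum of terms = 0.4508
Rounded to 2 decimals: 0.45

0.45


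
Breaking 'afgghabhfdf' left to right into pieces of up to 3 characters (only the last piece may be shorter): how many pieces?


'afgghabhfdf' has 11 characters.
Chunking with max size 3:
  Chunk 1: 'afg' (positions 0-2)
  Chunk 2: 'gha' (positions 3-5)
  Chunk 3: 'bhf' (positions 6-8)
  Chunk 4: 'df' (positions 9-10)
Total chunks: ceil(11 / 3) = 4

4


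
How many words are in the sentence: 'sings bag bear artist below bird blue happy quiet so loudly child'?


Counting words by splitting on spaces:
  Word 1: 'sings'
  Word 2: 'bag'
  Word 3: 'bear'
  Word 4: 'artist'
  Word 5: 'below'
  Word 6: 'bird'
  Word 7: 'blue'
  Word 8: 'happy'
  Word 9: 'quiet'
  Word 10: 'so'
  Word 11: 'loudly'
  Word 12: 'child'
Total words: 12

12


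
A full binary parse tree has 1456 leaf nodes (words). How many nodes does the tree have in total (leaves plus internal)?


Leaf nodes (terminals): 1456
Internal nodes = n - 1 = 1456 - 1 = 1455
Total = leaves + internal = 1456 + 1455 = 2911

2911


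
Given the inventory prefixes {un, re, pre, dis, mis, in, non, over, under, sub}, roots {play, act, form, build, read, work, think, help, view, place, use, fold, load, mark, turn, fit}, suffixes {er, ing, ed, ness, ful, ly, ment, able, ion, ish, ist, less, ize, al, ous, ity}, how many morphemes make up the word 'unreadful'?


Segmenting 'unreadful' against the inventory:
  'un' -> prefix (morpheme 1)
  'read' -> root (morpheme 2)
  'ful' -> suffix (morpheme 3)
Total morphemes: 3

3


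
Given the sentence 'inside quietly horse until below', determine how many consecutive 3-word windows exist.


Word trigrams from [5] words:
  Trigram 1: (inside quietly horse)
  Trigram 2: (quietly horse until)
  Trigram 3: (horse until below)
Total word trigrams: 5 - 2 = 3

3


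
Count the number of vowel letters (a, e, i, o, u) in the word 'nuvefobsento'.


Scanning each character of 'nuvefobsento':
  Position 1: 'n' -> consonant (running count: 0)
  Position 2: 'u' -> vowel (running count: 1)
  Position 3: 'v' -> consonant (running count: 1)
  Position 4: 'e' -> vowel (running count: 2)
  Position 5: 'f' -> consonant (running count: 2)
  Position 6: 'o' -> vowel (running count: 3)
  Position 7: 'b' -> consonant (running count: 3)
  Position 8: 's' -> consonant (running count: 3)
  Position 9: 'e' -> vowel (running count: 4)
  Position 10: 'n' -> consonant (running count: 4)
  Position 11: 't' -> consonant (running count: 4)
  Position 12: 'o' -> vowel (running count: 5)
Total vowels: 5

5


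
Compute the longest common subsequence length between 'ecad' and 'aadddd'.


DP table for LCS of 'ecad' and 'aadddd':
       a  a  d  d  d  d
    0  0  0  0  0  0  0
  e 0  0  0  0  0  0  0
  c 0  0  0  0  0  0  0
  a 0  1  1  1  1  1  1
  d 0  1  1  2  2  2  2
LCS: 'ad'
LCS length = 2

2


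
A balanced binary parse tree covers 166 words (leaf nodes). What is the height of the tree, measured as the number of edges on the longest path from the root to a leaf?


In a balanced binary tree with n leaves the deepest leaf is ceil(log2(n)) edges below the root.
log2(166) = 7.3750
ceil(7.3750) = 8
height (edges) = 8

8


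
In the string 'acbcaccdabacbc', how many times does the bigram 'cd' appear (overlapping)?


Scanning 'acbcaccdabacbc' for bigram 'cd':
  Position 0: 'ac' -> no
  Position 1: 'cb' -> no
  Position 2: 'bc' -> no
  Position 3: 'ca' -> no
  Position 4: 'ac' -> no
  Position 5: 'cc' -> no
  Position 6: 'cd' -> MATCH
  Position 7: 'da' -> no
  Position 8: 'ab' -> no
  Position 9: 'ba' -> no
  Position 10: 'ac' -> no
  Position 11: 'cb' -> no
  Position 12: 'bc' -> no
Total matches: 1

1


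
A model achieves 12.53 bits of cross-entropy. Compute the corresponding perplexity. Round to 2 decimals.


Perplexity formula: PP = 2^H
H = 12.53
PP = 2^12.53
Decompose: 2^12.53 = 2^12 * 2^0.53
2^12 = 4096, 2^0.53 ~ 1.4439292
PP ~ 4096 * 1.4439292 = 5914.3340032
Rounded to 2 decimals: 5914.33

5914.33


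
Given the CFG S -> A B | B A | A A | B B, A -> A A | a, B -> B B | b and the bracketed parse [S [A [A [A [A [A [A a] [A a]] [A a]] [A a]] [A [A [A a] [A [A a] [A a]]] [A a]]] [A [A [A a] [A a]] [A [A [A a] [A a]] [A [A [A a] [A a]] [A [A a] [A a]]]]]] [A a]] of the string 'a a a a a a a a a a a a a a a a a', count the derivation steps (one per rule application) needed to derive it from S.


Every bracketed nonterminal node [X ...] in the tree is produced by exactly one rule application.
Reading the tree off as a leftmost derivation:
  Step 1: S  =>  A A   (applied S -> A A)
  Step 2: A A  =>  A A A   (applied A -> A A)
  Step 3: A A A  =>  A A A A   (applied A -> A A)
  Step 4: A A A A  =>  A A A A A   (applied A -> A A)
  Step 5: A A A A A  =>  A A A A A A   (applied A -> A A)
  Step 6: A A A A A A  =>  A A A A A A A   (applied A -> A A)
  Step 7: A A A A A A A  =>  a A A A A A A   (applied A -> a)
  Step 8: a A A A A A A  =>  a a A A A A A   (applied A -> a)
  Step 9: a a A A A A A  =>  a a a A A A A   (applied A -> a)
  Step 10: a a a A A A A  =>  a a a a A A A   (applied A -> a)
  Step 11: a a a a A A A  =>  a a a a A A A A   (applied A -> A A)
  Step 12: a a a a A A A A  =>  a a a a A A A A A   (applied A -> A A)
  Step 13: a a a a A A A A A  =>  a a a a a A A A A   (applied A -> a)
  Step 14: a a a a a A A A A  =>  a a a a a A A A A A   (applied A -> A A)
  Step 15: a a a a a A A A A A  =>  a a a a a a A A A A   (applied A -> a)
  Step 16: a a a a a a A A A A  =>  a a a a a a a A A A   (applied A -> a)
  Step 17: a a a a a a a A A A  =>  a a a a a a a a A A   (applied A -> a)
  Step 18: a a a a a a a a A A  =>  a a a a a a a a A A A   (applied A -> A A)
  Step 19: a a a a a a a a A A A  =>  a a a a a a a a A A A A   (applied A -> A A)
  Step 20: a a a a a a a a A A A A  =>  a a a a a a a a a A A A   (applied A -> a)
  Step 21: a a a a a a a a a A A A  =>  a a a a a a a a a a A A   (applied A -> a)
  Step 22: a a a a a a a a a a A A  =>  a a a a a a a a a a A A A   (applied A -> A A)
  Step 23: a a a a a a a a a a A A A  =>  a a a a a a a a a a A A A A   (applied A -> A A)
  Step 24: a a a a a a a a a a A A A A  =>  a a a a a a a a a a a A A A   (applied A -> a)
  Step 25: a a a a a a a a a a a A A A  =>  a a a a a a a a a a a a A A   (applied A -> a)
  Step 26: a a a a a a a a a a a a A A  =>  a a a a a a a a a a a a A A A   (applied A -> A A)
  Step 27: a a a a a a a a a a a a A A A  =>  a a a a a a a a a a a a A A A A   (applied A -> A A)
  Step 28: a a a a a a a a a a a a A A A A  =>  a a a a a a a a a a a a a A A A   (applied A -> a)
  Step 29: a a a a a a a a a a a a a A A A  =>  a a a a a a a a a a a a a a A A   (applied A -> a)
  Step 30: a a a a a a a a a a a a a a A A  =>  a a a a a a a a a a a a a a A A A   (applied A -> A A)
  Step 31: a a a a a a a a a a a a a a A A A  =>  a a a a a a a a a a a a a a a A A   (applied A -> a)
  Step 32: a a a a a a a a a a a a a a a A A  =>  a a a a a a a a a a a a a a a a A   (applied A -> a)
  Step 33: a a a a a a a a a a a a a a a a A  =>  a a a a a a a a a a a a a a a a a   (applied A -> a)
Final yield: a a a a a a a a a a a a a a a a a
Total rewrite steps: 33

33


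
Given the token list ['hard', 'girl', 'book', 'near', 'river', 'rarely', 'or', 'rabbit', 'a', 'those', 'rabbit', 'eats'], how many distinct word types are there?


Listing all tokens and tracking unique types:
  Token 1: 'hard' -> NEW (unique so far: 1)
  Token 2: 'girl' -> NEW (unique so far: 2)
  Token 3: 'book' -> NEW (unique so far: 3)
  Token 4: 'near' -> NEW (unique so far: 4)
  Token 5: 'river' -> NEW (unique so far: 5)
  Token 6: 'rarely' -> NEW (unique so far: 6)
  Token 7: 'or' -> NEW (unique so far: 7)
  Token 8: 'rabbit' -> NEW (unique so far: 8)
  Token 9: 'a' -> NEW (unique so far: 9)
  Token 10: 'those' -> NEW (unique so far: 10)
  Token 11: 'rabbit' -> duplicate (unique so far: 10)
  Token 12: 'eats' -> NEW (unique so far: 11)
Unique types: ('a', 'book', 'eats', 'girl', 'hard', 'near', 'or', 'rabbit', 'rarely', 'river', 'those')
Vocabulary size: 11

11


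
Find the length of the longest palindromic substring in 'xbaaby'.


Scanning 'xbaaby' for palindromic substrings.
Substring at positions 1-4: 'baab'.
Check: reverse('baab') = 'baab' -> palindrome confirmed.
Neighbouring characters ('x' / 'y') break symmetry, so it cannot extend further.
No longer palindromic substring exists; longest length = 4

4


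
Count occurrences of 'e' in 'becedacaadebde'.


Scanning 'becedacaadebde' for 'e':
  Position 1: 'e' -> MATCH (count: 1)
  Position 3: 'e' -> MATCH (count: 2)
  Position 10: 'e' -> MATCH (count: 3)
  Position 13: 'e' -> MATCH (count: 4)
Total occurrences of 'e': 4

4


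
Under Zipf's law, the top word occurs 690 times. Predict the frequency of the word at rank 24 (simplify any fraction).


Zipf's law: freq(rank) = f1 / rank
f1 = 690, rank = 24
freq = 690 / 24
GCD(690, 24) = 6
Simplified: 115/4

115/4


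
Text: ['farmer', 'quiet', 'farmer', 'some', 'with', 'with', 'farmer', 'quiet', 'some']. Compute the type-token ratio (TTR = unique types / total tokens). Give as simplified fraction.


Tokens: 9
Unique types: ('farmer', 'quiet', 'some', 'with') = 4
TTR = 4/9
Already in lowest terms.

4/9


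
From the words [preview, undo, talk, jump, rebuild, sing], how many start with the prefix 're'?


Checking each word for prefix 're':
  'preview' -> no (count: 0)
  'undo' -> no (count: 0)
  'talk' -> no (count: 0)
  'jump' -> no (count: 0)
  'rebuild' -> YES, starts with 're' (count: 1)
  'sing' -> no (count: 1)
Total with prefix 're': 1

1


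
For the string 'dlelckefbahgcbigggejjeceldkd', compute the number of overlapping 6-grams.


String 'dlelckefbahgcbigggejjeceldkd' has length L = 28.
Number of overlapping n-grams = L - n + 1
Substituting: 28 - 6 + 1 = 23

23


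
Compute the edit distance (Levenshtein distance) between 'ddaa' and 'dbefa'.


Building DP table for s1='ddaa' (len 4) and s2='dbefa' (len 5):
       d  b  e  f  a
    0  1  2  3  4  5
  d 1  0  1  2  3  4
  d 2  1  1  2  3  4
  a 3  2  2  2  3  3
  a 4  3  3  3  3  3
Edit distance = dp[4][5] = 3

3


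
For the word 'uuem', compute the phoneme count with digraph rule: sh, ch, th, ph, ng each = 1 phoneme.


Parsing 'uuem' greedily, digraphs first:
  'u' -> vowel phoneme (phonemes so far: 1)
  'u' -> vowel phoneme (phonemes so far: 2)
  'e' -> vowel phoneme (phonemes so far: 3)
  'm' -> consonant phoneme (phonemes so far: 4)
Total phonemes: 4

4


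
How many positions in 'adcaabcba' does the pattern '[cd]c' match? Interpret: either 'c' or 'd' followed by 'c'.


Pattern: [cd]c means either 'c' or 'd' followed by 'c'.
Scanning 'adcaabcba' position-by-position:
  Pos 0: window 'ad' -> no
  Pos 1: window 'dc' -> MATCH
  Pos 2: window 'ca' -> no
  Pos 3: window 'aa' -> no
  Pos 4: window 'ab' -> no
  Pos 5: window 'bc' -> no
  Pos 6: window 'cb' -> no
  Pos 7: window 'ba' -> no
  Pos 8: window 'a' -> no
Total matches: 1

1


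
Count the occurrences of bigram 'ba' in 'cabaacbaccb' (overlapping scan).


Scanning 'cabaacbaccb' for bigram 'ba':
  Position 0: 'ca' -> no
  Position 1: 'ab' -> no
  Position 2: 'ba' -> MATCH
  Position 3: 'aa' -> no
  Position 4: 'ac' -> no
  Position 5: 'cb' -> no
  Position 6: 'ba' -> MATCH
  Position 7: 'ac' -> no
  Position 8: 'cc' -> no
  Position 9: 'cb' -> no
Total matches: 2

2


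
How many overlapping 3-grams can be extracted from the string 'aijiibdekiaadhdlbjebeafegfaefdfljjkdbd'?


String 'aijiibdekiaadhdlbjebeafegfaefdfljjkdbd' has length L = 38.
Number of overlapping n-grams = L - n + 1
Substituting: 38 - 3 + 1 = 36

36


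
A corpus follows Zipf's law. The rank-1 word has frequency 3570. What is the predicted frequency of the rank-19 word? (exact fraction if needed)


Zipf's law: freq(rank) = f1 / rank
f1 = 3570, rank = 19
freq = 3570 / 19
GCD(3570, 19) = 1
Simplified: 3570/19

3570/19


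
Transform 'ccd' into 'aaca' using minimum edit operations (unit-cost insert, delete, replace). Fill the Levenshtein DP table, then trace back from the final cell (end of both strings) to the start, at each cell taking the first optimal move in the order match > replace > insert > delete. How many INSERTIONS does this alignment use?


Edit distance = 3. Backtracking from cell (3, 4) with preference match > replace > insert > delete,
then listing the resulting alignment 'ccd' -> 'aaca' left to right:
  Step 1: insert 'a' [insertion #1]
  Step 2: replace c->a
  Step 3: keep 'c'
  Step 4: replace d->a
Total insertions: 1

1


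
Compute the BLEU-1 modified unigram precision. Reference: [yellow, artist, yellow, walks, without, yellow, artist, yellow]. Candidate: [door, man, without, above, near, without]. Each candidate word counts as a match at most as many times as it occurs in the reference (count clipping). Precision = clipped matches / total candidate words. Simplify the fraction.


Reference word counts: {'artist': 2, 'walks': 1, 'without': 1, 'yellow': 4}
Checking each candidate word (with clipping):
  'door' -> not in reference -> no match (matches: 0)
  'man' -> not in reference -> no match (matches: 0)
  'without' -> in reference (ref count 1, used 1/1) -> match (matches: 1)
  'above' -> not in reference -> no match (matches: 1)
  'near' -> not in reference -> no match (matches: 1)
  'without' -> ref count 1 already used up (1/1) -> clipped, no match (matches: 1)
Clipped matches: 1, Candidate length: 6
Precision = 1/6

1/6


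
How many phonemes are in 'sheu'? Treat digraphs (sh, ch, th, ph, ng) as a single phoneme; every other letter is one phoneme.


Parsing 'sheu' greedily, digraphs first:
  'sh' -> digraph (1 consonant phoneme) (phonemes so far: 1)
  'e' -> vowel phoneme (phonemes so far: 2)
  'u' -> vowel phoneme (phonemes so far: 3)
Total phonemes: 3

3


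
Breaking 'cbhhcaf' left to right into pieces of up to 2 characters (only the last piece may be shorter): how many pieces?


'cbhhcaf' has 7 characters.
Chunking with max size 2:
  Chunk 1: 'cb' (positions 0-1)
  Chunk 2: 'hh' (positions 2-3)
  Chunk 3: 'ca' (positions 4-5)
  Chunk 4: 'f' (positions 6-6)
Total chunks: ceil(7 / 2) = 4

4


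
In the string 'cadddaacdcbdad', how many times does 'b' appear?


Scanning 'cadddaacdcbdad' for 'b':
  Position 10: 'b' -> MATCH (count: 1)
Total occurrences of 'b': 1

1


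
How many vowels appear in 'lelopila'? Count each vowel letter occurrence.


Scanning each character of 'lelopila':
  Position 1: 'l' -> consonant (running count: 0)
  Position 2: 'e' -> vowel (running count: 1)
  Position 3: 'l' -> consonant (running count: 1)
  Position 4: 'o' -> vowel (running count: 2)
  Position 5: 'p' -> consonant (running count: 2)
  Position 6: 'i' -> vowel (running count: 3)
  Position 7: 'l' -> consonant (running count: 3)
  Position 8: 'a' -> vowel (running count: 4)
Total vowels: 4

4


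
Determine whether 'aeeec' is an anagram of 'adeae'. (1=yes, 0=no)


Sort characters of 'aeeec': 'aceee'
Sort characters of 'adeae': 'aadee'
Sorted forms differ -> they are NOT anagrams
Result: 0

0


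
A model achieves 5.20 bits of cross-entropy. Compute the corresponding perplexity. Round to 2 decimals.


Perplexity formula: PP = 2^H
H = 5.20
PP = 2^5.20
Decompose: 2^5.20 = 2^5 * 2^0.20
2^5 = 32, 2^0.20 ~ 1.1486984
PP ~ 32 * 1.1486984 = 36.7583488
Rounded to 2 decimals: 36.76

36.76


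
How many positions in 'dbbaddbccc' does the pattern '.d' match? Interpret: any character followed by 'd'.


Pattern: .d means any character followed by 'd'.
Scanning 'dbbaddbccc' position-by-position:
  Pos 0: window 'db' -> no
  Pos 1: window 'bb' -> no
  Pos 2: window 'ba' -> no
  Pos 3: window 'ad' -> MATCH
  Pos 4: window 'dd' -> MATCH
  Pos 5: window 'db' -> no
  Pos 6: window 'bc' -> no
  Pos 7: window 'cc' -> no
  Pos 8: window 'cc' -> no
  Pos 9: window 'c' -> no
Total matches: 2

2


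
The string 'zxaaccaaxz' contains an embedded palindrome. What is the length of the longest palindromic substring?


Scanning 'zxaaccaaxz' for palindromic substrings.
Substring at positions 0-9: 'zxaaccaaxz'.
Check: reverse('zxaaccaaxz') = 'zxaaccaaxz' -> palindrome confirmed.
No longer palindromic substring exists; longest length = 10

10


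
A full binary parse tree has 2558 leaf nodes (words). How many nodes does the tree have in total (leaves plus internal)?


Leaf nodes (terminals): 2558
Internal nodes = n - 1 = 2558 - 1 = 2557
Total = leaves + internal = 2558 + 2557 = 5115

5115


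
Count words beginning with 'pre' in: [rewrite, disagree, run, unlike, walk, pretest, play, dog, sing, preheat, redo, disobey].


Checking each word for prefix 'pre':
  'rewrite' -> no (count: 0)
  'disagree' -> no (count: 0)
  'run' -> no (count: 0)
  'unlike' -> no (count: 0)
  'walk' -> no (count: 0)
  'pretest' -> YES, starts with 'pre' (count: 1)
  'play' -> no (count: 1)
  'dog' -> no (count: 1)
  'sing' -> no (count: 1)
  'preheat' -> YES, starts with 'pre' (count: 2)
  'redo' -> no (count: 2)
  'disobey' -> no (count: 2)
Total with prefix 'pre': 2

2


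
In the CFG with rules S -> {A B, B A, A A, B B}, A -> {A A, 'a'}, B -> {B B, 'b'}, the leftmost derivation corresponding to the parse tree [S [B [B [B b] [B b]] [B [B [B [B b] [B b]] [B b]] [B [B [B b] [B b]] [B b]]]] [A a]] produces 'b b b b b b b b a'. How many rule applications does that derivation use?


Every bracketed nonterminal node [X ...] in the tree is produced by exactly one rule application.
Reading the tree off as a leftmost derivation:
  Step 1: S  =>  B A   (applied S -> B A)
  Step 2: B A  =>  B B A   (applied B -> B B)
  Step 3: B B A  =>  B B B A   (applied B -> B B)
  Step 4: B B B A  =>  b B B A   (applied B -> b)
  Step 5: b B B A  =>  b b B A   (applied B -> b)
  Step 6: b b B A  =>  b b B B A   (applied B -> B B)
  Step 7: b b B B A  =>  b b B B B A   (applied B -> B B)
  Step 8: b b B B B A  =>  b b B B B B A   (applied B -> B B)
  Step 9: b b B B B B A  =>  b b b B B B A   (applied B -> b)
  Step 10: b b b B B B A  =>  b b b b B B A   (applied B -> b)
  Step 11: b b b b B B A  =>  b b b b b B A   (applied B -> b)
  Step 12: b b b b b B A  =>  b b b b b B B A   (applied B -> B B)
  Step 13: b b b b b B B A  =>  b b b b b B B B A   (applied B -> B B)
  Step 14: b b b b b B B B A  =>  b b b b b b B B A   (applied B -> b)
  Step 15: b b b b b b B B A  =>  b b b b b b b B A   (applied B -> b)
  Step 16: b b b b b b b B A  =>  b b b b b b b b A   (applied B -> b)
  Step 17: b b b b b b b b A  =>  b b b b b b b b a   (applied A -> a)
Final yield: b b b b b b b b a
Total rewrite steps: 17

17


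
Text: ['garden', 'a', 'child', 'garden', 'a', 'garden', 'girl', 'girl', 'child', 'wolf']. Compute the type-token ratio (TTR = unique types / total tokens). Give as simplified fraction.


Tokens: 10
Unique types: ('a', 'child', 'garden', 'girl', 'wolf') = 5
TTR = 5/10
Simplify: divide both by 5 -> 1/2
TTR = 1/2

1/2


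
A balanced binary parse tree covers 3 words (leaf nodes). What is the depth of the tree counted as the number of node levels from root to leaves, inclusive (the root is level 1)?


In a balanced binary tree with n leaves the deepest leaf is ceil(log2(n)) edges below the root,
so counting node levels inclusive of root and leaves gives ceil(log2(n)) + 1 levels.
log2(3) = 1.5850
ceil(1.5850) = 2
levels = 2 + 1 = 3

3


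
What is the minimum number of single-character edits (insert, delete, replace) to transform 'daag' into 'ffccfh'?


Building DP table for s1='daag' (len 4) and s2='ffccfh' (len 6):
       f  f  c  c  f  h
    0  1  2  3  4  5  6
  d 1  1  2  3  4  5  6
  a 2  2  2  3  4  5  6
  a 3  3  3  3  4  5  6
  g 4  4  4  4  4  5  6
Edit distance = dp[4][6] = 6

6


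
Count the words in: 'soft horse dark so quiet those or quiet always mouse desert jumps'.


Counting words by splitting on spaces:
  Word 1: 'soft'
  Word 2: 'horse'
  Word 3: 'dark'
  Word 4: 'so'
  Word 5: 'quiet'
  Word 6: 'those'
  Word 7: 'or'
  Word 8: 'quiet'
  Word 9: 'always'
  Word 10: 'mouse'
  Word 11: 'desert'
  Word 12: 'jumps'
Total words: 12

12


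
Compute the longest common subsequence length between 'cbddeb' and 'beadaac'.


DP table for LCS of 'cbddeb' and 'beadaac':
       b  e  a  d  a  a  c
    0  0  0  0  0  0  0  0
  c 0  0  0  0  0  0  0  1
  b 0  1  1  1  1  1  1  1
  d 0  1  1  1  2  2  2  2
  d 0  1  1  1  2  2  2  2
  e 0  1  2  2  2  2  2  2
  b 0  1  2  2  2  2  2  2
LCS: 'bd'
LCS length = 2

2


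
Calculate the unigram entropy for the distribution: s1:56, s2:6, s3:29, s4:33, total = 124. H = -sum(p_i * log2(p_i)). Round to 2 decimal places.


Computing entropy H = -sum(p_i * log2(p_i)):
  s1: p = 56/124 = 0.4516, -p*log2(p) = 0.5179
  s2: p = 6/124 = 0.0484, -p*log2(p) = 0.2114
  s3: p = 29/124 = 0.2339, -p*log2(p) = 0.4902
  s4: p = 33/124 = 0.2661, -p*log2(p) = 0.5083
H = sum of terms = 1.7278
Rounded to 2 decimals: 1.73

1.73


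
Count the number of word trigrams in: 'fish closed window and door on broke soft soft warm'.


Word trigrams from [10] words:
  Trigram 1: (fish closed window)
  Trigram 2: (closed window and)
  Trigram 3: (window and door)
  Trigram 4: (and door on)
  Trigram 5: (door on broke)
  Trigram 6: (on broke soft)
  Trigram 7: (broke soft soft)
  Trigram 8: (soft soft warm)
Total word trigrams: 10 - 2 = 8

8


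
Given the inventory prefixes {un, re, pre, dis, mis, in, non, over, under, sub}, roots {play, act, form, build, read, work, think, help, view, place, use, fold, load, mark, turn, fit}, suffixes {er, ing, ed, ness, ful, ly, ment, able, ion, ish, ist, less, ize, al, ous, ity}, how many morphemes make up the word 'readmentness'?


Segmenting 'readmentness' against the inventory:
  'read' -> root (morpheme 1)
  'ment' -> suffix (morpheme 2)
  'ness' -> suffix (morpheme 3)
Total morphemes: 3

3


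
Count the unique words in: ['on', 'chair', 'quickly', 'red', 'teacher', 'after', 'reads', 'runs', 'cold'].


Listing all tokens and tracking unique types:
  Token 1: 'on' -> NEW (unique so far: 1)
  Token 2: 'chair' -> NEW (unique so far: 2)
  Token 3: 'quickly' -> NEW (unique so far: 3)
  Token 4: 'red' -> NEW (unique so far: 4)
  Token 5: 'teacher' -> NEW (unique so far: 5)
  Token 6: 'after' -> NEW (unique so far: 6)
  Token 7: 'reads' -> NEW (unique so far: 7)
  Token 8: 'runs' -> NEW (unique so far: 8)
  Token 9: 'cold' -> NEW (unique so far: 9)
Unique types: ('after', 'chair', 'cold', 'on', 'quickly', 'reads', 'red', 'runs', 'teacher')
Vocabulary size: 9

9


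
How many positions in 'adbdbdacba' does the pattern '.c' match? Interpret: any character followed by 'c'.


Pattern: .c means any character followed by 'c'.
Scanning 'adbdbdacba' position-by-position:
  Pos 0: window 'ad' -> no
  Pos 1: window 'db' -> no
  Pos 2: window 'bd' -> no
  Pos 3: window 'db' -> no
  Pos 4: window 'bd' -> no
  Pos 5: window 'da' -> no
  Pos 6: window 'ac' -> MATCH
  Pos 7: window 'cb' -> no
  Pos 8: window 'ba' -> no
  Pos 9: window 'a' -> no
Total matches: 1

1


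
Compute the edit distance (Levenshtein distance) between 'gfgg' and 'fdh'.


Building DP table for s1='gfgg' (len 4) and s2='fdh' (len 3):
       f  d  h
    0  1  2  3
  g 1  1  2  3
  f 2  1  2  3
  g 3  2  2  3
  g 4  3  3  3
Edit distance = dp[4][3] = 3

3


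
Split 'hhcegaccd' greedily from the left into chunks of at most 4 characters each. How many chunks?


'hhcegaccd' has 9 characters.
Chunking with max size 4:
  Chunk 1: 'hhce' (positions 0-3)
  Chunk 2: 'gacc' (positions 4-7)
  Chunk 3: 'd' (positions 8-8)
Total chunks: ceil(9 / 4) = 3

3


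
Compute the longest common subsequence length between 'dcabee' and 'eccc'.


DP table for LCS of 'dcabee' and 'eccc':
       e  c  c  c
    0  0  0  0  0
  d 0  0  0  0  0
  c 0  0  1  1  1
  a 0  0  1  1  1
  b 0  0  1  1  1
  e 0  1  1  1  1
  e 0  1  1  1  1
LCS: 'c'
LCS length = 1

1


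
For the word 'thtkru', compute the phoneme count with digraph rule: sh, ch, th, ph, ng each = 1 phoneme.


Parsing 'thtkru' greedily, digraphs first:
  'th' -> digraph (1 consonant phoneme) (phonemes so far: 1)
  't' -> consonant phoneme (phonemes so far: 2)
  'k' -> consonant phoneme (phonemes so far: 3)
  'r' -> consonant phoneme (phonemes so far: 4)
  'u' -> vowel phoneme (phonemes so far: 5)
Total phonemes: 5

5


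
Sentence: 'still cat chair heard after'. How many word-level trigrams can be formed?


Word trigrams from [5] words:
  Trigram 1: (still cat chair)
  Trigram 2: (cat chair heard)
  Trigram 3: (chair heard after)
Total word trigrams: 5 - 2 = 3

3


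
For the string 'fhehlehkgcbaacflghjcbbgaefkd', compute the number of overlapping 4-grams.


String 'fhehlehkgcbaacflghjcbbgaefkd' has length L = 28.
Number of overlapping n-grams = L - n + 1
Substituting: 28 - 4 + 1 = 25

25


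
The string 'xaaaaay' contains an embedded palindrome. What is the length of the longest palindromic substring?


Scanning 'xaaaaay' for palindromic substrings.
Substring at positions 1-5: 'aaaaa'.
Check: reverse('aaaaa') = 'aaaaa' -> palindrome confirmed.
Neighbouring characters ('x' / 'y') break symmetry, so it cannot extend further.
No longer palindromic substring exists; longest length = 5

5


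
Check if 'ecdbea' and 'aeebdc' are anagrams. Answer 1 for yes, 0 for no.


Sort characters of 'ecdbea': 'abcdee'
Sort characters of 'aeebdc': 'abcdee'
Sorted forms match -> they ARE anagrams
Result: 1

1


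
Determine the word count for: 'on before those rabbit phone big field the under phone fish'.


Counting words by splitting on spaces:
  Word 1: 'on'
  Word 2: 'before'
  Word 3: 'those'
  Word 4: 'rabbit'
  Word 5: 'phone'
  Word 6: 'big'
  Word 7: 'field'
  Word 8: 'the'
  Word 9: 'under'
  Word 10: 'phone'
  Word 11: 'fish'
Total words: 11

11


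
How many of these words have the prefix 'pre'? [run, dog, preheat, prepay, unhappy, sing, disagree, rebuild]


Checking each word for prefix 'pre':
  'run' -> no (count: 0)
  'dog' -> no (count: 0)
  'preheat' -> YES, starts with 'pre' (count: 1)
  'prepay' -> YES, starts with 'pre' (count: 2)
  'unhappy' -> no (count: 2)
  'sing' -> no (count: 2)
  'disagree' -> no (count: 2)
  'rebuild' -> no (count: 2)
Total with prefix 'pre': 2

2


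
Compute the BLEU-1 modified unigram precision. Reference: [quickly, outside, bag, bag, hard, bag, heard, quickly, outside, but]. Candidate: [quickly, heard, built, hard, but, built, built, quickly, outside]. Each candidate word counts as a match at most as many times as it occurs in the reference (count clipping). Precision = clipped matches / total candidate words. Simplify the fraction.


Reference word counts: {'bag': 3, 'but': 1, 'hard': 1, 'heard': 1, 'outside': 2, 'quickly': 2}
Checking each candidate word (with clipping):
  'quickly' -> in reference (ref count 2, used 1/2) -> match (matches: 1)
  'heard' -> in reference (ref count 1, used 1/1) -> match (matches: 2)
  'built' -> not in reference -> no match (matches: 2)
  'hard' -> in reference (ref count 1, used 1/1) -> match (matches: 3)
  'but' -> in reference (ref count 1, used 1/1) -> match (matches: 4)
  'built' -> not in reference -> no match (matches: 4)
  'built' -> not in reference -> no match (matches: 4)
  'quickly' -> in reference (ref count 2, used 2/2) -> match (matches: 5)
  'outside' -> in reference (ref count 2, used 1/2) -> match (matches: 6)
Clipped matches: 6, Candidate length: 9
Precision = 6/9 = 2/3

2/3


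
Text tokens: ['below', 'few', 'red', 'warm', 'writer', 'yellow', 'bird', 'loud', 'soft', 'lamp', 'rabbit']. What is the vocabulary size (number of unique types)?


Listing all tokens and tracking unique types:
  Token 1: 'below' -> NEW (unique so far: 1)
  Token 2: 'few' -> NEW (unique so far: 2)
  Token 3: 'red' -> NEW (unique so far: 3)
  Token 4: 'warm' -> NEW (unique so far: 4)
  Token 5: 'writer' -> NEW (unique so far: 5)
  Token 6: 'yellow' -> NEW (unique so far: 6)
  Token 7: 'bird' -> NEW (unique so far: 7)
  Token 8: 'loud' -> NEW (unique so far: 8)
  Token 9: 'soft' -> NEW (unique so far: 9)
  Token 10: 'lamp' -> NEW (unique so far: 10)
  Token 11: 'rabbit' -> NEW (unique so far: 11)
Unique types: ('below', 'bird', 'few', 'lamp', 'loud', 'rabbit', 'red', 'soft', 'warm', 'writer', 'yellow')
Vocabulary size: 11

11


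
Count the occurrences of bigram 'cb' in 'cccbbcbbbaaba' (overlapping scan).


Scanning 'cccbbcbbbaaba' for bigram 'cb':
  Position 0: 'cc' -> no
  Position 1: 'cc' -> no
  Position 2: 'cb' -> MATCH
  Position 3: 'bb' -> no
  Position 4: 'bc' -> no
  Position 5: 'cb' -> MATCH
  Position 6: 'bb' -> no
  Position 7: 'bb' -> no
  Position 8: 'ba' -> no
  Position 9: 'aa' -> no
  Position 10: 'ab' -> no
  Position 11: 'ba' -> no
Total matches: 2

2


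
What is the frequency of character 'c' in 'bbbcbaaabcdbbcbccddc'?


Scanning 'bbbcbaaabcdbbcbccddc' for 'c':
  Position 3: 'c' -> MATCH (count: 1)
  Position 9: 'c' -> MATCH (count: 2)
  Position 13: 'c' -> MATCH (count: 3)
  Position 15: 'c' -> MATCH (count: 4)
  Position 16: 'c' -> MATCH (count: 5)
  Position 19: 'c' -> MATCH (count: 6)
Total occurrences of 'c': 6

6


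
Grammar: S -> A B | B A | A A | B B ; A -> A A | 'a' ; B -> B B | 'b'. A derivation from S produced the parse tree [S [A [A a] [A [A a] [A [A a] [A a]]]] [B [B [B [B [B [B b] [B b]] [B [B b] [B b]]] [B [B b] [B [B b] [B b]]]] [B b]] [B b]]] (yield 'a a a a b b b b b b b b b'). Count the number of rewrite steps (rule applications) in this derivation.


Every bracketed nonterminal node [X ...] in the tree is produced by exactly one rule application.
Reading the tree off as a leftmost derivation:
  Step 1: S  =>  A B   (applied S -> A B)
  Step 2: A B  =>  A A B   (applied A -> A A)
  Step 3: A A B  =>  a A B   (applied A -> a)
  Step 4: a A B  =>  a A A B   (applied A -> A A)
  Step 5: a A A B  =>  a a A B   (applied A -> a)
  Step 6: a a A B  =>  a a A A B   (applied A -> A A)
  Step 7: a a A A B  =>  a a a A B   (applied A -> a)
  Step 8: a a a A B  =>  a a a a B   (applied A -> a)
  Step 9: a a a a B  =>  a a a a B B   (applied B -> B B)
  Step 10: a a a a B B  =>  a a a a B B B   (applied B -> B B)
  Step 11: a a a a B B B  =>  a a a a B B B B   (applied B -> B B)
  Step 12: a a a a B B B B  =>  a a a a B B B B B   (applied B -> B B)
  Step 13: a a a a B B B B B  =>  a a a a B B B B B B   (applied B -> B B)
  Step 14: a a a a B B B B B B  =>  a a a a b B B B B B   (applied B -> b)
  Step 15: a a a a b B B B B B  =>  a a a a b b B B B B   (applied B -> b)
  Step 16: a a a a b b B B B B  =>  a a a a b b B B B B B   (applied B -> B B)
  Step 17: a a a a b b B B B B B  =>  a a a a b b b B B B B   (applied B -> b)
  Step 18: a a a a b b b B B B B  =>  a a a a b b b b B B B   (applied B -> b)
  Step 19: a a a a b b b b B B B  =>  a a a a b b b b B B B B   (applied B -> B B)
  Step 20: a a a a b b b b B B B B  =>  a a a a b b b b b B B B   (applied B -> b)
  Step 21: a a a a b b b b b B B B  =>  a a a a b b b b b B B B B   (applied B -> B B)
  Step 22: a a a a b b b b b B B B B  =>  a a a a b b b b b b B B B   (applied B -> b)
  Step 23: a a a a b b b b b b B B B  =>  a a a a b b b b b b b B B   (applied B -> b)
  Step 24: a a a a b b b b b b b B B  =>  a a a a b b b b b b b b B   (applied B -> b)
  Step 25: a a a a b b b b b b b b B  =>  a a a a b b b b b b b b b   (applied B -> b)
Final yield: a a a a b b b b b b b b b
Total rewrite steps: 25

25
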